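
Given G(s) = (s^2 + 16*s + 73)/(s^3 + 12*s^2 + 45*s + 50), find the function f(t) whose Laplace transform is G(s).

f(t) = -6*t*exp(-5*t) + 5*exp(-2*t) - 4*exp(-5*t)

Factor the denominator: s^3 + 12*s^2 + 45*s + 50 = (s + 2)*(s + 5)^2.
Partial fraction decomposition gives [-4/(s + 5)] + [-6/(s + 5)^2] + [5/(s + 2)].
Invert each term: -4/(s + 5) ↔ -4e^(-5t); -6/(s + 5)^2 ↔ -6t·e^(-5t); 5/(s + 2) ↔ 5e^(-2t).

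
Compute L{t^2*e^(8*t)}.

2/(s - 8)^3

L{e^(8t)} = 1/(s - 8).
Then apply L{t^2·g(t)} = (-1)^2 d^2/ds^2[G(s)] with G(s) = 1/(s - 8):
differentiating 2 times and applying the sign gives 2/(s - 8)^3.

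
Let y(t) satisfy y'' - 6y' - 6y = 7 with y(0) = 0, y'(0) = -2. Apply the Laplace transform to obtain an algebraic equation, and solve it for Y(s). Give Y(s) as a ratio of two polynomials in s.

Apply the Laplace transform to the equation.
Using L{y''} = s^2 Y - s·y(0) - y'(0) and L{y'} = sY - y(0), with y(0) = 0, y'(0) = -2, the left side becomes (s^2 - 6*s - 6)Y - (-2).
The right side is L{7} = 7/s.
So (s^2 - 6*s - 6)Y = 7/s + (-2).
Isolate Y and clear denominators.

Y(s) = (-2*s + 7)/(s^3 - 6*s^2 - 6*s)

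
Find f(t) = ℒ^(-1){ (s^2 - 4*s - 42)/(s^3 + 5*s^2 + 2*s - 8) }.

Factor the denominator: s^3 + 5*s^2 + 2*s - 8 = (s - 1)*(s + 2)*(s + 4).
Partial fraction decomposition gives [-1/(s + 4)] + [-3/(s - 1)] + [5/(s + 2)].
Invert each term: -1/(s + 4) ↔ -e^(-4t); -3/(s - 1) ↔ -3e^(t); 5/(s + 2) ↔ 5e^(-2t).

f(t) = -3*exp(t) + 5*exp(-2*t) - exp(-4*t)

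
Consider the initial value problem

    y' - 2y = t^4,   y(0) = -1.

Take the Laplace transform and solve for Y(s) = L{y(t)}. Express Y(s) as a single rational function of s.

Apply the Laplace transform to the equation.
Using L{y'} = sY - y(0) = sY - (-1), the left side becomes (s - 2)Y - (-1).
The right side is L{t^4} = 24/s^5.
So (s - 2)Y = 24/s^5 + (-1).
Isolate Y and clear denominators.

Y(s) = (-s^5 + 24)/(s^6 - 2*s^5)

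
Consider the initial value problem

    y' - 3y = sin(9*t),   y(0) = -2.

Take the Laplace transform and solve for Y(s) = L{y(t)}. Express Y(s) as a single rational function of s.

Y(s) = (-2*s^2 - 153)/(s^3 - 3*s^2 + 81*s - 243)

Apply the Laplace transform to the equation.
With L{y'} = sY - y(0) = sY - (-2): the LHS transforms to (s - 3)Y - (-2).
The right side is L{sin(9*t)} = 9/(s^2 + 81).
So (s - 3)Y = 9/(s^2 + 81) + (-2).
Isolate Y and clear denominators.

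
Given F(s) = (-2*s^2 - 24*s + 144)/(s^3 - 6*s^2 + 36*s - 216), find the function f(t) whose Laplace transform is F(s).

Factor the denominator: s^3 - 6*s^2 + 36*s - 216 = (s - 6)*(s^2 + 36).
Partial fraction decomposition gives [-1/(s - 6)] + [-s/(s^2 + 36)] + [-30/(s^2 + 36)].
Invert each term: -1/(s - 6) ↔ -e^(6t); -1·s/(s^2 + 36) ↔ -cos(6t); -5·6/(s^2 + 36) ↔ -5sin(6t).

f(t) = -exp(6*t) - 5*sin(6*t) - cos(6*t)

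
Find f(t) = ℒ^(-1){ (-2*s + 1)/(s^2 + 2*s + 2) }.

Complete the square in the denominator: s^2 + 2*s + 2 = (s + 1)^2 + 1^2.
Split the numerator to match: -2*s + 1 = -2·(s + 1) + 3·1.
Invert each term: -2·(s + 1)/((s + 1)^2 + 1) ↔ -2e^(-t)cos(t); 3·1/((s + 1)^2 + 1) ↔ 3e^(-t)sin(t).

f(t) = 3*exp(-t)*sin(t) - 2*exp(-t)*cos(t)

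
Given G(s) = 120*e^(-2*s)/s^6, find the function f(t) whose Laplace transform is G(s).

The factor e^(-2s) signals a time shift by c = 2 (second shifting theorem).
L{t^5} = 5!/s^6 = 120/s^6, so L^-1{120/s^6} = t^5.
Hence the inverse is u(t - 2) times that function evaluated at t - 2.

f(t) = Heaviside(t - 2)*((t - 2)^5)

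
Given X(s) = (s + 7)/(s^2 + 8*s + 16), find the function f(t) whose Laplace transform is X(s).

f(t) = 3*t*exp(-4*t) + exp(-4*t)

Factor the denominator: s^2 + 8*s + 16 = (s + 4)^2.
Partial fraction decomposition gives [1/(s + 4)] + [3/(s + 4)^2].
Invert each term: 1/(s + 4) ↔ e^(-4t); 3/(s + 4)^2 ↔ 3t·e^(-4t).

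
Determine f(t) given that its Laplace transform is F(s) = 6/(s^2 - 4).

Since L{sinh(2t)} = 2/(s^2 - 4), the inverse is sinh(2*t), scaled by 3.

f(t) = 3*sinh(2*t)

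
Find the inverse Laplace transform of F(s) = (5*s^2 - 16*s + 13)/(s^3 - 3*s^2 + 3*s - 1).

t^2*exp(t) - 6*t*exp(t) + 5*exp(t)

Factor the denominator: s^3 - 3*s^2 + 3*s - 1 = (s - 1)^3.
Partial fraction decomposition gives [5/(s - 1)] + [-6/(s - 1)^2] + [2/(s - 1)^3].
Invert each term: 5/(s - 1) ↔ 5e^(t); -6/(s - 1)^2 ↔ -6t·e^(t); 2/(s - 1)^3 ↔ (1)t^2·e^(t).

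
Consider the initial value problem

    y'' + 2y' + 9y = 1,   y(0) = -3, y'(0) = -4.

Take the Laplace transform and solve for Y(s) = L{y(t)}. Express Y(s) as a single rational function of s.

Y(s) = (-3*s^2 - 10*s + 1)/(s^3 + 2*s^2 + 9*s)

Apply the Laplace transform to the equation.
With L{y''} = s^2 Y - s·y(0) - y'(0) and L{y'} = sY - y(0), with y(0) = -3, y'(0) = -4: the LHS transforms to (s^2 + 2*s + 9)Y - (-3*s - 10).
The right side is L{1} = 1/s.
So (s^2 + 2*s + 9)Y = 1/s + (-3*s - 10).
Solve for Y(s) and write it as one ratio of polynomials.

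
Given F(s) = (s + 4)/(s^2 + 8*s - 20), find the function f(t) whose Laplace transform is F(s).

f(t) = exp(-4*t)*cosh(6*t)

Rewrite the denominator: s^2 + 8*s - 20 = (s + 4)^2 - 36.
The form in (s + 4) signals a first-shifting-theorem factor e^(-4t).
Since L{cosh(6t)} = s/(s^2 - 36), the inverse is exp(-4*t)*cosh(6*t).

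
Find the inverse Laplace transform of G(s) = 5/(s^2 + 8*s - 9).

Rewrite the denominator: s^2 + 8*s - 9 = (s + 4)^2 - 25.
The form in (s + 4) signals a first-shifting-theorem factor e^(-4t).
Since L{sinh(5t)} = 5/(s^2 - 25), the inverse is e^(-4*t)*sinh(5*t).

exp(-4*t)*sinh(5*t)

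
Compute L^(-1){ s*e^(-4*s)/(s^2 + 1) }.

The factor e^(-4s) signals a time shift by c = 4 (second shifting theorem).
L{cos(t)} = s/(s^2 + 1), so L^-1{s/(s^2 + 1)} = cos(t).
Hence the inverse is u(t - 4) times that function evaluated at t - 4.

Heaviside(t - 4)*(cos(t - 4))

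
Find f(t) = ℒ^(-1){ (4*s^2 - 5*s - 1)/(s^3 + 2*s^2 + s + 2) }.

f(t) = -3*sin(t) - cos(t) + 5*exp(-2*t)

Factor the denominator: s^3 + 2*s^2 + s + 2 = (s + 2)*(s^2 + 1).
Partial fraction decomposition gives [5/(s + 2)] + [-s/(s^2 + 1)] + [-3/(s^2 + 1)].
Invert each term: 5/(s + 2) ↔ 5e^(-2t); -1·s/(s^2 + 1) ↔ -cos(t); -3·1/(s^2 + 1) ↔ -3sin(t).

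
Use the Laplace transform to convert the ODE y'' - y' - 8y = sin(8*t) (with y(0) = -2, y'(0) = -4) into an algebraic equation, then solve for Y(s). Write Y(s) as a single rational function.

Y(s) = (-2*s^3 - 2*s^2 - 128*s - 120)/(s^4 - s^3 + 56*s^2 - 64*s - 512)

Apply the Laplace transform to the equation.
With L{y''} = s^2 Y - s·y(0) - y'(0) and L{y'} = sY - y(0), with y(0) = -2, y'(0) = -4: the LHS transforms to (s^2 - s - 8)Y - (-2*s - 2).
The right side is L{sin(8*t)} = 8/(s^2 + 64).
So (s^2 - s - 8)Y = 8/(s^2 + 64) + (-2*s - 2).
Isolate Y and clear denominators.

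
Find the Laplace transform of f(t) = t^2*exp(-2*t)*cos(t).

2*(s + 2)*(s^2 + 4*s + 1)/(s^2 + 4*s + 5)^3

L{cos(t)} = s/(s^2 + 1).
Multiplying by e^(-2t) shifts s → s + 2, so L{exp(-2*t)*cos(t)} = (s + 2)/((s + 2)^2 + 1).
Then apply L{t^2·g(t)} = (-1)^2 d^2/ds^2[H(s)] with H(s) = (s + 2)/((s + 2)^2 + 1):
differentiating 2 times and applying the sign gives 2*(s + 2)*(s^2 + 4*s + 1)/(s^2 + 4*s + 5)^3.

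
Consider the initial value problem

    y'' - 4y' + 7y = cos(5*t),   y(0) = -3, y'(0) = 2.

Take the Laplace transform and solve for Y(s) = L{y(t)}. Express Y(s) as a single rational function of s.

Apply the Laplace transform to the equation.
Using L{y''} = s^2 Y - s·y(0) - y'(0) and L{y'} = sY - y(0), with y(0) = -3, y'(0) = 2, the left side becomes (s^2 - 4*s + 7)Y - (-3*s + 14).
The right side is L{cos(5*t)} = s/(s^2 + 25).
So (s^2 - 4*s + 7)Y = s/(s^2 + 25) + (-3*s + 14).
Solve for Y(s) and write it as one ratio of polynomials.

Y(s) = (-3*s^3 + 14*s^2 - 74*s + 350)/(s^4 - 4*s^3 + 32*s^2 - 100*s + 175)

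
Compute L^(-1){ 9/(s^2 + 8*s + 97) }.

Rewrite the denominator: s^2 + 8*s + 97 = (s + 4)^2 + 81.
The form in (s + 4) signals a first-shifting-theorem factor e^(-4t).
Since L{sin(9t)} = 9/(s^2 + 81), the inverse is exp(-4*t)*sin(9*t).

exp(-4*t)*sin(9*t)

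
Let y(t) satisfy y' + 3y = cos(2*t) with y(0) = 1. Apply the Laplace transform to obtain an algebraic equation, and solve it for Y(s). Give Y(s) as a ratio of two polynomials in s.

Transform both sides with L{·}.
Using L{y'} = sY - y(0) = sY - 1, the left side becomes (s + 3)Y - (1).
The right side is L{cos(2*t)} = s/(s^2 + 4).
So (s + 3)Y = s/(s^2 + 4) + (1).
Divide through and combine into a single rational function.

Y(s) = (s^2 + s + 4)/(s^3 + 3*s^2 + 4*s + 12)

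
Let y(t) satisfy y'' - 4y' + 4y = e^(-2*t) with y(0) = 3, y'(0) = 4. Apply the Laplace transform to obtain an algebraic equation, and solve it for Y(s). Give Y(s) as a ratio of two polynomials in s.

Y(s) = (3*s^2 - 2*s - 15)/(s^3 - 2*s^2 - 4*s + 8)

Take the Laplace transform of both sides.
With L{y''} = s^2 Y - s·y(0) - y'(0) and L{y'} = sY - y(0), with y(0) = 3, y'(0) = 4: the LHS transforms to (s^2 - 4*s + 4)Y - (3*s - 8).
The right side is L{e^(-2*t)} = 1/(s + 2).
So (s^2 - 4*s + 4)Y = 1/(s + 2) + (3*s - 8).
Isolate Y and clear denominators.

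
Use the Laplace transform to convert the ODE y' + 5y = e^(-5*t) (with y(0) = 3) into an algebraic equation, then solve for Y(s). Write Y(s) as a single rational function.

Transform both sides with L{·}.
The derivative rules (L{y'} = sY - y(0) = sY - 3) turn the left side into (s + 5)Y - (3).
The right side is L{e^(-5*t)} = 1/(s + 5).
So (s + 5)Y = 1/(s + 5) + (3).
Solve for Y(s) and write it as one ratio of polynomials.

Y(s) = (3*s + 16)/(s^2 + 10*s + 25)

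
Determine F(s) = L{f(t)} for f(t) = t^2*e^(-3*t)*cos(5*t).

L{cos(5t)} = s/(s^2 + 25).
Multiplying by e^(-3t) shifts s → s + 3, so L{e^(-3*t)*cos(5*t)} = (s + 3)/((s + 3)^2 + 25).
Then apply L{t^2·g(t)} = (-1)^2 d^2/ds^2[G(s)] with G(s) = (s + 3)/((s + 3)^2 + 25):
differentiating 2 times and applying the sign gives 2*(s + 3)*(s^2 + 6*s - 66)/(s^2 + 6*s + 34)^3.

F(s) = 2*(s + 3)*(s^2 + 6*s - 66)/(s^2 + 6*s + 34)^3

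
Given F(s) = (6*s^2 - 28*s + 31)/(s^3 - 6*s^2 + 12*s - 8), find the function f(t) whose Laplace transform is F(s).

f(t) = -t^2*exp(2*t)/2 - 4*t*exp(2*t) + 6*exp(2*t)

Factor the denominator: s^3 - 6*s^2 + 12*s - 8 = (s - 2)^3.
Partial fraction decomposition gives [6/(s - 2)] + [-4/(s - 2)^2] + [-1/(s - 2)^3].
Invert each term: 6/(s - 2) ↔ 6e^(2t); -4/(s - 2)^2 ↔ -4t·e^(2t); -1/(s - 2)^3 ↔ (-1/2)t^2·e^(2t).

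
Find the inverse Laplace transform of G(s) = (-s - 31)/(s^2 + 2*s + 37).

Complete the square in the denominator: s^2 + 2*s + 37 = (s + 1)^2 + 6^2.
Split the numerator to match: -s - 31 = -1·(s + 1) - 5·6.
Invert each term: -1·(s + 1)/((s + 1)^2 + 36) ↔ -e^(-t)cos(6t); -5·6/((s + 1)^2 + 36) ↔ -5e^(-t)sin(6t).

-5*exp(-t)*sin(6*t) - exp(-t)*cos(6*t)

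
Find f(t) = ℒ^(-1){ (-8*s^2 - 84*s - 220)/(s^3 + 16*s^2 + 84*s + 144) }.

Factor the denominator: s^3 + 16*s^2 + 84*s + 144 = (s + 4)*(s + 6)^2.
Partial fraction decomposition gives [-5/(s + 6)] + [2/(s + 6)^2] + [-3/(s + 4)].
Invert each term: -5/(s + 6) ↔ -5e^(-6t); 2/(s + 6)^2 ↔ 2t·e^(-6t); -3/(s + 4) ↔ -3e^(-4t).

f(t) = 2*t*exp(-6*t) - 3*exp(-4*t) - 5*exp(-6*t)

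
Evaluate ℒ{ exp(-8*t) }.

L{1} = 1/s.
By the first shifting theorem, multiplying by e^(-8t) replaces s with s + 8.

1/(s + 8)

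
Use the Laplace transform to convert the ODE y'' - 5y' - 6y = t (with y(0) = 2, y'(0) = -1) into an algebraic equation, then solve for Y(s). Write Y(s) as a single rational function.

Y(s) = (2*s^3 - 11*s^2 + 1)/(s^4 - 5*s^3 - 6*s^2)

Transform both sides with L{·}.
Using L{y''} = s^2 Y - s·y(0) - y'(0) and L{y'} = sY - y(0), with y(0) = 2, y'(0) = -1, the left side becomes (s^2 - 5*s - 6)Y - (2*s - 11).
The right side is L{t} = s^(-2).
So (s^2 - 5*s - 6)Y = s^(-2) + (2*s - 11).
Solve for Y(s) and write it as one ratio of polynomials.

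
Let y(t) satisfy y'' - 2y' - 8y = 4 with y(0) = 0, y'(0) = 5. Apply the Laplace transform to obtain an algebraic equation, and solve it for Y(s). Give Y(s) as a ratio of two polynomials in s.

Apply the Laplace transform to the equation.
Using L{y''} = s^2 Y - s·y(0) - y'(0) and L{y'} = sY - y(0), with y(0) = 0, y'(0) = 5, the left side becomes (s^2 - 2*s - 8)Y - (5).
The right side is L{4} = 4/s.
So (s^2 - 2*s - 8)Y = 4/s + (5).
Divide through and combine into a single rational function.

Y(s) = (5*s + 4)/(s^3 - 2*s^2 - 8*s)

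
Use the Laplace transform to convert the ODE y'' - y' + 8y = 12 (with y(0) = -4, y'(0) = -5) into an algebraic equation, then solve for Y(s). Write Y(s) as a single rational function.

Y(s) = (-4*s^2 - s + 12)/(s^3 - s^2 + 8*s)

Transform both sides with L{·}.
With L{y''} = s^2 Y - s·y(0) - y'(0) and L{y'} = sY - y(0), with y(0) = -4, y'(0) = -5: the LHS transforms to (s^2 - s + 8)Y - (-4*s - 1).
The right side is L{12} = 12/s.
So (s^2 - s + 8)Y = 12/s + (-4*s - 1).
Isolate Y and clear denominators.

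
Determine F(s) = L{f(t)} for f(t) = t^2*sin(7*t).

F(s) = 14*(3*s^2 - 49)/(s^2 + 49)^3

L{sin(7t)} = 7/(s^2 + 49).
Then apply L{t^2·g(t)} = (-1)^2 d^2/ds^2[G(s)] with G(s) = 7/(s^2 + 49):
differentiating 2 times and applying the sign gives 14*(3*s^2 - 49)/(s^2 + 49)^3.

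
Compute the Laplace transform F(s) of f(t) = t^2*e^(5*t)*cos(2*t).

L{cos(2t)} = s/(s^2 + 4).
Multiplying by e^(5t) shifts s → s - 5, so L{e^(5*t)*cos(2*t)} = (s - 5)/((s - 5)^2 + 4).
Then apply L{t^2·g(t)} = (-1)^2 d^2/ds^2[G(s)] with G(s) = (s - 5)/((s - 5)^2 + 4):
differentiating 2 times and applying the sign gives 2*(s - 5)*(s^2 - 10*s + 13)/(s^2 - 10*s + 29)^3.

F(s) = 2*(s - 5)*(s^2 - 10*s + 13)/(s^2 - 10*s + 29)^3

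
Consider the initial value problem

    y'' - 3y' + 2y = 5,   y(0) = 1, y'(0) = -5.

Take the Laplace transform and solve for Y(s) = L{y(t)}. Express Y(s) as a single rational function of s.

Laplace-transform each side.
With L{y''} = s^2 Y - s·y(0) - y'(0) and L{y'} = sY - y(0), with y(0) = 1, y'(0) = -5: the LHS transforms to (s^2 - 3*s + 2)Y - (s - 8).
The right side is L{5} = 5/s.
So (s^2 - 3*s + 2)Y = 5/s + (s - 8).
Isolate Y and clear denominators.

Y(s) = (s^2 - 8*s + 5)/(s^3 - 3*s^2 + 2*s)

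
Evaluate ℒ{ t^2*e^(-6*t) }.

2/(s + 6)^3

L{e^(-6t)} = 1/(s + 6).
Then apply L{t^2·g(t)} = (-1)^2 d^2/ds^2[G(s)] with G(s) = 1/(s + 6):
differentiating 2 times and applying the sign gives 2/(s + 6)^3.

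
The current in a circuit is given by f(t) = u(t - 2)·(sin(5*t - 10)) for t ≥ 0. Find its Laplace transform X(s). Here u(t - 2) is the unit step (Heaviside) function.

By the second shifting theorem, L{u(t - c)·g(t - c)} = e^(-cs)·G(s) with c = 2 and G(s) = L{g(t)}.
L{sin(5t)} = 5/(s^2 + 25).

X(s) = 5*exp(-2*s)/(s^2 + 25)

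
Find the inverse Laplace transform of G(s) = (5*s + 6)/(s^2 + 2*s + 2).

exp(-t)*sin(t) + 5*exp(-t)*cos(t)

Complete the square in the denominator: s^2 + 2*s + 2 = (s + 1)^2 + 1^2.
Split the numerator to match: 5*s + 6 = 5·(s + 1) + 1·1.
Invert each term: 5·(s + 1)/((s + 1)^2 + 1) ↔ 5e^(-t)cos(t); 1·1/((s + 1)^2 + 1) ↔ e^(-t)sin(t).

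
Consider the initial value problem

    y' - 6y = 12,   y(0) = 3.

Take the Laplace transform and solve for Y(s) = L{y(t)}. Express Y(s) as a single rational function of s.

Y(s) = (3*s + 12)/(s^2 - 6*s)

Laplace-transform each side.
Using L{y'} = sY - y(0) = sY - 3, the left side becomes (s - 6)Y - (3).
The right side is L{12} = 12/s.
So (s - 6)Y = 12/s + (3).
Divide through and combine into a single rational function.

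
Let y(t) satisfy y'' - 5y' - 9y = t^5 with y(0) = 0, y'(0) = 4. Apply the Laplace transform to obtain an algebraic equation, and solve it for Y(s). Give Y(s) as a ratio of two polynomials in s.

Y(s) = (4*s^6 + 120)/(s^8 - 5*s^7 - 9*s^6)

Take the Laplace transform of both sides.
With L{y''} = s^2 Y - s·y(0) - y'(0) and L{y'} = sY - y(0), with y(0) = 0, y'(0) = 4: the LHS transforms to (s^2 - 5*s - 9)Y - (4).
The right side is L{t^5} = 120/s^6.
So (s^2 - 5*s - 9)Y = 120/s^6 + (4).
Isolate Y and clear denominators.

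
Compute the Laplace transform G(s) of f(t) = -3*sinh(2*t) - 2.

The transform is linear, so treat each term independently.
(-3)·[L{sinh(2t)} = 2/(s^2 - 4)]; L{-2} = -2/s.

G(s) = -6/(s^2 - 4) - 2/s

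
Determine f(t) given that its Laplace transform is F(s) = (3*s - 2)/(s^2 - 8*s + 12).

Factor the denominator: s^2 - 8*s + 12 = (s - 6)*(s - 2).
Partial fraction decomposition gives [-1/(s - 2)] + [4/(s - 6)].
Invert each term: -1/(s - 2) ↔ -e^(2t); 4/(s - 6) ↔ 4e^(6t).

f(t) = 4*exp(6*t) - exp(2*t)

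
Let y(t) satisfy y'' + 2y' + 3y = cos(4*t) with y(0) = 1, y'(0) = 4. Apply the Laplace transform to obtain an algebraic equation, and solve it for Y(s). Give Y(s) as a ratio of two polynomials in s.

Y(s) = (s^3 + 6*s^2 + 17*s + 96)/(s^4 + 2*s^3 + 19*s^2 + 32*s + 48)

Transform both sides with L{·}.
The derivative rules (L{y''} = s^2 Y - s·y(0) - y'(0) and L{y'} = sY - y(0), with y(0) = 1, y'(0) = 4) turn the left side into (s^2 + 2*s + 3)Y - (s + 6).
The right side is L{cos(4*t)} = s/(s^2 + 16).
So (s^2 + 2*s + 3)Y = s/(s^2 + 16) + (s + 6).
Divide through and combine into a single rational function.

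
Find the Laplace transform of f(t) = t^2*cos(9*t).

2*s*(s^2 - 243)/(s^2 + 81)^3

L{cos(9t)} = s/(s^2 + 81).
Then apply L{t^2·g(t)} = (-1)^2 d^2/ds^2[H(s)] with H(s) = s/(s^2 + 81):
differentiating 2 times and applying the sign gives 2*s*(s^2 - 243)/(s^2 + 81)^3.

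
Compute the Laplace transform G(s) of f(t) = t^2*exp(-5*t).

G(s) = 2/(s + 5)^3

L{e^(-5t)} = 1/(s + 5).
Then apply L{t^2·g(t)} = (-1)^2 d^2/ds^2[H(s)] with H(s) = 1/(s + 5):
differentiating 2 times and applying the sign gives 2/(s + 5)^3.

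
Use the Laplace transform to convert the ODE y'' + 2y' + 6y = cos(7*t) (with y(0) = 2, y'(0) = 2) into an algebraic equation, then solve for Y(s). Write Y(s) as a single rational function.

Y(s) = (2*s^3 + 6*s^2 + 99*s + 294)/(s^4 + 2*s^3 + 55*s^2 + 98*s + 294)

Laplace-transform each side.
The derivative rules (L{y''} = s^2 Y - s·y(0) - y'(0) and L{y'} = sY - y(0), with y(0) = 2, y'(0) = 2) turn the left side into (s^2 + 2*s + 6)Y - (2*s + 6).
The right side is L{cos(7*t)} = s/(s^2 + 49).
So (s^2 + 2*s + 6)Y = s/(s^2 + 49) + (2*s + 6).
Isolate Y and clear denominators.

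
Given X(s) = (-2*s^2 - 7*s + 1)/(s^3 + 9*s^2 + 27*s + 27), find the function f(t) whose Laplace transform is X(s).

f(t) = 2*t^2*exp(-3*t) + 5*t*exp(-3*t) - 2*exp(-3*t)

Factor the denominator: s^3 + 9*s^2 + 27*s + 27 = (s + 3)^3.
Partial fraction decomposition gives [-2/(s + 3)] + [5/(s + 3)^2] + [4/(s + 3)^3].
Invert each term: -2/(s + 3) ↔ -2e^(-3t); 5/(s + 3)^2 ↔ 5t·e^(-3t); 4/(s + 3)^3 ↔ (2)t^2·e^(-3t).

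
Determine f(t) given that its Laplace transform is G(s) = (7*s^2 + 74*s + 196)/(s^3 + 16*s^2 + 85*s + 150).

Factor the denominator: s^3 + 16*s^2 + 85*s + 150 = (s + 5)^2*(s + 6).
Partial fraction decomposition gives [3/(s + 5)] + [(s + 5)^(-2)] + [4/(s + 6)].
Invert each term: 3/(s + 5) ↔ 3e^(-5t); 1/(s + 5)^2 ↔ t·e^(-5t); 4/(s + 6) ↔ 4e^(-6t).

f(t) = t*exp(-5*t) + 3*exp(-5*t) + 4*exp(-6*t)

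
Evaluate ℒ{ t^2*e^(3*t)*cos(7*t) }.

L{cos(7t)} = s/(s^2 + 49).
Multiplying by e^(3t) shifts s → s - 3, so L{e^(3*t)*cos(7*t)} = (s - 3)/((s - 3)^2 + 49).
Then apply L{t^2·g(t)} = (-1)^2 d^2/ds^2[H(s)] with H(s) = (s - 3)/((s - 3)^2 + 49):
differentiating 2 times and applying the sign gives 2*(s - 3)*(s^2 - 6*s - 138)/(s^2 - 6*s + 58)^3.

2*(s - 3)*(s^2 - 6*s - 138)/(s^2 - 6*s + 58)^3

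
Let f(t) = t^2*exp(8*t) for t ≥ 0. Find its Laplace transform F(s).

L{e^(8t)} = 1/(s - 8).
Then apply L{t^2·g(t)} = (-1)^2 d^2/ds^2[G(s)] with G(s) = 1/(s - 8):
differentiating 2 times and applying the sign gives 2/(s - 8)^3.

F(s) = 2/(s - 8)^3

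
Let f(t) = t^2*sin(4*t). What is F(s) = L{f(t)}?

L{sin(4t)} = 4/(s^2 + 16).
Then apply L{t^2·g(t)} = (-1)^2 d^2/ds^2[G(s)] with G(s) = 4/(s^2 + 16):
differentiating 2 times and applying the sign gives 8*(3*s^2 - 16)/(s^2 + 16)^3.

F(s) = 8*(3*s^2 - 16)/(s^2 + 16)^3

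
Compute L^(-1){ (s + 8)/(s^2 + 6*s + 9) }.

Factor the denominator: s^2 + 6*s + 9 = (s + 3)^2.
Partial fraction decomposition gives [1/(s + 3)] + [5/(s + 3)^2].
Invert each term: 1/(s + 3) ↔ e^(-3t); 5/(s + 3)^2 ↔ 5t·e^(-3t).

5*t*exp(-3*t) + exp(-3*t)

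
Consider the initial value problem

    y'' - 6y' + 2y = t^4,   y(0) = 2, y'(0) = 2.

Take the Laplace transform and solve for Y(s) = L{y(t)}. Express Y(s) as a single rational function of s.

Transform both sides with L{·}.
With L{y''} = s^2 Y - s·y(0) - y'(0) and L{y'} = sY - y(0), with y(0) = 2, y'(0) = 2: the LHS transforms to (s^2 - 6*s + 2)Y - (2*s - 10).
The right side is L{t^4} = 24/s^5.
So (s^2 - 6*s + 2)Y = 24/s^5 + (2*s - 10).
Solve for Y(s) and write it as one ratio of polynomials.

Y(s) = (2*s^6 - 10*s^5 + 24)/(s^7 - 6*s^6 + 2*s^5)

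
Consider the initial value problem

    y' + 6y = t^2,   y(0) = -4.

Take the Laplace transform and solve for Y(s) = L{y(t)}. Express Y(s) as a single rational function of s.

Y(s) = (-4*s^3 + 2)/(s^4 + 6*s^3)

Transform both sides with L{·}.
The derivative rules (L{y'} = sY - y(0) = sY - (-4)) turn the left side into (s + 6)Y - (-4).
The right side is L{t^2} = 2/s^3.
So (s + 6)Y = 2/s^3 + (-4).
Isolate Y and clear denominators.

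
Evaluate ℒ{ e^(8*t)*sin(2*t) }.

L{sin(2t)} = 2/(s^2 + 4).
By the first shifting theorem, multiplying by e^(8t) replaces s with s - 8.

2/((s - 8)^2 + 4)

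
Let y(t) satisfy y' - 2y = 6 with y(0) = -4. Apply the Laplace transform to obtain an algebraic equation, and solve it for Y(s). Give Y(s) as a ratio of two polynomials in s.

Apply the Laplace transform to the equation.
The derivative rules (L{y'} = sY - y(0) = sY - (-4)) turn the left side into (s - 2)Y - (-4).
The right side is L{6} = 6/s.
So (s - 2)Y = 6/s + (-4).
Solve for Y(s) and write it as one ratio of polynomials.

Y(s) = (-4*s + 6)/(s^2 - 2*s)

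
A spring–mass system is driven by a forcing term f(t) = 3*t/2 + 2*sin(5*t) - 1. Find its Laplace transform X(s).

By linearity of the Laplace transform, transform each term separately.
(2)·[L{sin(5t)} = 5/(s^2 + 25)]; (3/2)·[L{t} = 1!/s^2 = 1/s^2]; L{-1} = -1/s.

X(s) = 10/(s^2 + 25) - 1/s + 3/(2*s^2)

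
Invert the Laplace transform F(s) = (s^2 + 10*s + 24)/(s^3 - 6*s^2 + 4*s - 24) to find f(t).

Factor the denominator: s^3 - 6*s^2 + 4*s - 24 = (s - 6)*(s^2 + 4).
Partial fraction decomposition gives [3/(s - 6)] + [-2*s/(s^2 + 4)] + [-2/(s^2 + 4)].
Invert each term: 3/(s - 6) ↔ 3e^(6t); -2·s/(s^2 + 4) ↔ -2cos(2t); -1·2/(s^2 + 4) ↔ -sin(2t).

f(t) = 3*exp(6*t) - sin(2*t) - 2*cos(2*t)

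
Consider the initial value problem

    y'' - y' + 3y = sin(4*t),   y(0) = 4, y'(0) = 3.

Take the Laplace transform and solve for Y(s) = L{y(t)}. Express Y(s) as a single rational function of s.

Y(s) = (4*s^3 - s^2 + 64*s - 12)/(s^4 - s^3 + 19*s^2 - 16*s + 48)

Transform both sides with L{·}.
Using L{y''} = s^2 Y - s·y(0) - y'(0) and L{y'} = sY - y(0), with y(0) = 4, y'(0) = 3, the left side becomes (s^2 - s + 3)Y - (4*s - 1).
The right side is L{sin(4*t)} = 4/(s^2 + 16).
So (s^2 - s + 3)Y = 4/(s^2 + 16) + (4*s - 1).
Divide through and combine into a single rational function.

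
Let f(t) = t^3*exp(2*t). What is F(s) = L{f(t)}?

L{t^3} = 3!/s^4 = 6/s^4.
By the first shifting theorem, multiplying by e^(2t) replaces s with s - 2.

F(s) = 6/(s - 2)^4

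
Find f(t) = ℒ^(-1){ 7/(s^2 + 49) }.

f(t) = sin(7*t)

Since L{sin(7t)} = 7/(s^2 + 49), the inverse is sin(7*t).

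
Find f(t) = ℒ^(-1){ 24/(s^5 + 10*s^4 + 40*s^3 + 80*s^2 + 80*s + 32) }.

f(t) = t^4*exp(-2*t)

Rewrite the denominator: s^5 + 10*s^4 + 40*s^3 + 80*s^2 + 80*s + 32 = (s + 2)^5.
The form in (s + 2) signals a first-shifting-theorem factor e^(-2t).
Since L{t^4} = 4!/s^5 = 24/s^5, the inverse is t^4*exp(-2*t).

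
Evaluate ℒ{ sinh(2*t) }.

2/(s^2 - 4)

L{sinh(2t)} = 2/(s^2 - 4).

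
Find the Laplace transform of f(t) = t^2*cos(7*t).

L{cos(7t)} = s/(s^2 + 49).
Then apply L{t^2·g(t)} = (-1)^2 d^2/ds^2[G(s)] with G(s) = s/(s^2 + 49):
differentiating 2 times and applying the sign gives 2*s*(s^2 - 147)/(s^2 + 49)^3.

2*s*(s^2 - 147)/(s^2 + 49)^3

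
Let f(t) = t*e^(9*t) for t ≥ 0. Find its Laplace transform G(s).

G(s) = (s - 9)^(-2)

L{e^(9t)} = 1/(s - 9).
Then apply L{t·g(t)} = -d/ds[H(s)] with H(s) = 1/(s - 9):
differentiating 1 time and applying the sign gives (s - 9)^(-2).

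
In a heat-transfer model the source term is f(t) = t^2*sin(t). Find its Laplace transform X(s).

X(s) = 2*(3*s^2 - 1)/(s^2 + 1)^3

L{sin(t)} = 1/(s^2 + 1).
Then apply L{t^2·g(t)} = (-1)^2 d^2/ds^2[G(s)] with G(s) = 1/(s^2 + 1):
differentiating 2 times and applying the sign gives 2*(3*s^2 - 1)/(s^2 + 1)^3.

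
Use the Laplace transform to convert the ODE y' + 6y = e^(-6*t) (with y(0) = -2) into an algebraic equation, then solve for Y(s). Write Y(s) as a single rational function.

Y(s) = (-2*s - 11)/(s^2 + 12*s + 36)

Transform both sides with L{·}.
With L{y'} = sY - y(0) = sY - (-2): the LHS transforms to (s + 6)Y - (-2).
The right side is L{e^(-6*t)} = 1/(s + 6).
So (s + 6)Y = 1/(s + 6) + (-2).
Solve for Y(s) and write it as one ratio of polynomials.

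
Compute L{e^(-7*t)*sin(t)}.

1/((s + 7)^2 + 1)

L{sin(t)} = 1/(s^2 + 1).
By the first shifting theorem, multiplying by e^(-7t) replaces s with s + 7.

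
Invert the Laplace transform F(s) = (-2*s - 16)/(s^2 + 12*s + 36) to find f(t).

f(t) = -4*t*exp(-6*t) - 2*exp(-6*t)

Factor the denominator: s^2 + 12*s + 36 = (s + 6)^2.
Partial fraction decomposition gives [-2/(s + 6)] + [-4/(s + 6)^2].
Invert each term: -2/(s + 6) ↔ -2e^(-6t); -4/(s + 6)^2 ↔ -4t·e^(-6t).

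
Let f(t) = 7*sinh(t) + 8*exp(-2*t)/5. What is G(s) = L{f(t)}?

G(s) = 7/(s^2 - 1) + 8/(5*(s + 2))

The transform is linear, so treat each term independently.
(8/5)·[L{e^(-2t)} = 1/(s + 2)]; (7)·[L{sinh(t)} = 1/(s^2 - 1)].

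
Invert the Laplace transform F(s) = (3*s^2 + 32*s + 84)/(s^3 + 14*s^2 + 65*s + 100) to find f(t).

Factor the denominator: s^3 + 14*s^2 + 65*s + 100 = (s + 4)*(s + 5)^2.
Partial fraction decomposition gives [-1/(s + 5)] + [(s + 5)^(-2)] + [4/(s + 4)].
Invert each term: -1/(s + 5) ↔ -e^(-5t); 1/(s + 5)^2 ↔ t·e^(-5t); 4/(s + 4) ↔ 4e^(-4t).

f(t) = t*exp(-5*t) + 4*exp(-4*t) - exp(-5*t)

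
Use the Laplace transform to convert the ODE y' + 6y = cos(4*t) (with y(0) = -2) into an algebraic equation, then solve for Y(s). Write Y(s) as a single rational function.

Y(s) = (-2*s^2 + s - 32)/(s^3 + 6*s^2 + 16*s + 96)

Laplace-transform each side.
Using L{y'} = sY - y(0) = sY - (-2), the left side becomes (s + 6)Y - (-2).
The right side is L{cos(4*t)} = s/(s^2 + 16).
So (s + 6)Y = s/(s^2 + 16) + (-2).
Isolate Y and clear denominators.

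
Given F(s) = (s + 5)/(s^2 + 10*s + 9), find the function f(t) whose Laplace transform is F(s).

f(t) = exp(-5*t)*cosh(4*t)

Rewrite the denominator: s^2 + 10*s + 9 = (s + 5)^2 - 16.
The form in (s + 5) signals a first-shifting-theorem factor e^(-5t).
Since L{cosh(4t)} = s/(s^2 - 16), the inverse is e^(-5*t)*cosh(4*t).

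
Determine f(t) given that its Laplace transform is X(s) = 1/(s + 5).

f(t) = exp(-5*t)

Since L{e^(-5t)} = 1/(s + 5), the inverse is e^(-5*t).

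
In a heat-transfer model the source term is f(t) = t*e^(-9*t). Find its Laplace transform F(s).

F(s) = (s + 9)^(-2)

L{e^(-9t)} = 1/(s + 9).
Then apply L{t·g(t)} = -d/ds[G(s)] with G(s) = 1/(s + 9):
differentiating 1 time and applying the sign gives (s + 9)^(-2).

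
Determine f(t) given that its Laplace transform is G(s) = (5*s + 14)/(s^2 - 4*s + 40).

Complete the square in the denominator: s^2 - 4*s + 40 = (s - 2)^2 + 6^2.
Split the numerator to match: 5*s + 14 = 5·(s - 2) + 4·6.
Invert each term: 5·(s - 2)/((s - 2)^2 + 36) ↔ 5e^(2t)cos(6t); 4·6/((s - 2)^2 + 36) ↔ 4e^(2t)sin(6t).

f(t) = 4*exp(2*t)*sin(6*t) + 5*exp(2*t)*cos(6*t)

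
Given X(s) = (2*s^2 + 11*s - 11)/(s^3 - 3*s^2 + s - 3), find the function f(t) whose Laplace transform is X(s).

f(t) = 4*exp(3*t) + 5*sin(t) - 2*cos(t)

Factor the denominator: s^3 - 3*s^2 + s - 3 = (s - 3)*(s^2 + 1).
Partial fraction decomposition gives [4/(s - 3)] + [-2*s/(s^2 + 1)] + [5/(s^2 + 1)].
Invert each term: 4/(s - 3) ↔ 4e^(3t); -2·s/(s^2 + 1) ↔ -2cos(t); 5·1/(s^2 + 1) ↔ 5sin(t).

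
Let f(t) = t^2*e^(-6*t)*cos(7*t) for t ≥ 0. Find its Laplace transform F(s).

L{cos(7t)} = s/(s^2 + 49).
Multiplying by e^(-6t) shifts s → s + 6, so L{e^(-6*t)*cos(7*t)} = (s + 6)/((s + 6)^2 + 49).
Then apply L{t^2·g(t)} = (-1)^2 d^2/ds^2[G(s)] with G(s) = (s + 6)/((s + 6)^2 + 49):
differentiating 2 times and applying the sign gives 2*(s + 6)*(s^2 + 12*s - 111)/(s^2 + 12*s + 85)^3.

F(s) = 2*(s + 6)*(s^2 + 12*s - 111)/(s^2 + 12*s + 85)^3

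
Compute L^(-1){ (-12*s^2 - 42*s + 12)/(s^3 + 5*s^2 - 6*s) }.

Factor the denominator: s^3 + 5*s^2 - 6*s = s*(s - 1)*(s + 6).
Partial fraction decomposition gives [-6/(s - 1)] + [-2/s] + [-4/(s + 6)].
Invert each term: -6/(s - 1) ↔ -6e^(t); -2/(s - 0) ↔ -2e^(0t); -4/(s + 6) ↔ -4e^(-6t).

-6*exp(t) - 2 - 4*exp(-6*t)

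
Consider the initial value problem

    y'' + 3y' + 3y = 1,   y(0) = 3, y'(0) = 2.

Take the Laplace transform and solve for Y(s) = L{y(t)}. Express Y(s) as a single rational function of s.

Transform both sides with L{·}.
With L{y''} = s^2 Y - s·y(0) - y'(0) and L{y'} = sY - y(0), with y(0) = 3, y'(0) = 2: the LHS transforms to (s^2 + 3*s + 3)Y - (3*s + 11).
The right side is L{1} = 1/s.
So (s^2 + 3*s + 3)Y = 1/s + (3*s + 11).
Solve for Y(s) and write it as one ratio of polynomials.

Y(s) = (3*s^2 + 11*s + 1)/(s^3 + 3*s^2 + 3*s)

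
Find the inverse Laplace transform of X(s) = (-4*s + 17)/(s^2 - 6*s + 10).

5*exp(3*t)*sin(t) - 4*exp(3*t)*cos(t)

Complete the square in the denominator: s^2 - 6*s + 10 = (s - 3)^2 + 1^2.
Split the numerator to match: -4*s + 17 = -4·(s - 3) + 5·1.
Invert each term: -4·(s - 3)/((s - 3)^2 + 1) ↔ -4e^(3t)cos(t); 5·1/((s - 3)^2 + 1) ↔ 5e^(3t)sin(t).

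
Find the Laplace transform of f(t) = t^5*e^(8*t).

120/(s - 8)^6

L{t^5} = 5!/s^6 = 120/s^6.
By the first shifting theorem, multiplying by e^(8t) replaces s with s - 8.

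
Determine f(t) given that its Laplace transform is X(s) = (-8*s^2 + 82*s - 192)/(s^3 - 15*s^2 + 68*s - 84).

Factor the denominator: s^3 - 15*s^2 + 68*s - 84 = (s - 7)*(s - 6)*(s - 2).
Partial fraction decomposition gives [-3/(s - 6)] + [-2/(s - 7)] + [-3/(s - 2)].
Invert each term: -3/(s - 6) ↔ -3e^(6t); -2/(s - 7) ↔ -2e^(7t); -3/(s - 2) ↔ -3e^(2t).

f(t) = -2*exp(7*t) - 3*exp(6*t) - 3*exp(2*t)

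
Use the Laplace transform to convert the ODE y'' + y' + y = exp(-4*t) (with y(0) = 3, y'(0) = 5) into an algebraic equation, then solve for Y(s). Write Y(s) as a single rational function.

Y(s) = (3*s^2 + 20*s + 33)/(s^3 + 5*s^2 + 5*s + 4)

Laplace-transform each side.
Using L{y''} = s^2 Y - s·y(0) - y'(0) and L{y'} = sY - y(0), with y(0) = 3, y'(0) = 5, the left side becomes (s^2 + s + 1)Y - (3*s + 8).
The right side is L{exp(-4*t)} = 1/(s + 4).
So (s^2 + s + 1)Y = 1/(s + 4) + (3*s + 8).
Isolate Y and clear denominators.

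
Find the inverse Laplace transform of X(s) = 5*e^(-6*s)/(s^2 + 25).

The factor e^(-6s) signals a time shift by c = 6 (second shifting theorem).
L{sin(5t)} = 5/(s^2 + 25), so L^-1{5/(s^2 + 25)} = sin(5*t).
Hence the inverse is u(t - 6) times that function evaluated at t - 6.

Heaviside(t - 6)*(sin(5*t - 30))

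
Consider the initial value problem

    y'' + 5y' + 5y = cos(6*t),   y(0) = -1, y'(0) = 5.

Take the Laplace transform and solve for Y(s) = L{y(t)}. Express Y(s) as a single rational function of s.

Apply the Laplace transform to the equation.
The derivative rules (L{y''} = s^2 Y - s·y(0) - y'(0) and L{y'} = sY - y(0), with y(0) = -1, y'(0) = 5) turn the left side into (s^2 + 5*s + 5)Y - (-s).
The right side is L{cos(6*t)} = s/(s^2 + 36).
So (s^2 + 5*s + 5)Y = s/(s^2 + 36) + (-s).
Solve for Y(s) and write it as one ratio of polynomials.

Y(s) = (-s^3 - 35*s)/(s^4 + 5*s^3 + 41*s^2 + 180*s + 180)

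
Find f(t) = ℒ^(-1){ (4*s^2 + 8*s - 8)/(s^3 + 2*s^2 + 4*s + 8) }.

Factor the denominator: s^3 + 2*s^2 + 4*s + 8 = (s + 2)*(s^2 + 4).
Partial fraction decomposition gives [-1/(s + 2)] + [5*s/(s^2 + 4)] + [-2/(s^2 + 4)].
Invert each term: -1/(s + 2) ↔ -e^(-2t); 5·s/(s^2 + 4) ↔ 5cos(2t); -1·2/(s^2 + 4) ↔ -sin(2t).

f(t) = -sin(2*t) + 5*cos(2*t) - exp(-2*t)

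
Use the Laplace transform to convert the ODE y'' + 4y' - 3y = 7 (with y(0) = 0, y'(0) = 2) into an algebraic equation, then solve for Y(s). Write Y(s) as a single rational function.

Take the Laplace transform of both sides.
Using L{y''} = s^2 Y - s·y(0) - y'(0) and L{y'} = sY - y(0), with y(0) = 0, y'(0) = 2, the left side becomes (s^2 + 4*s - 3)Y - (2).
The right side is L{7} = 7/s.
So (s^2 + 4*s - 3)Y = 7/s + (2).
Isolate Y and clear denominators.

Y(s) = (2*s + 7)/(s^3 + 4*s^2 - 3*s)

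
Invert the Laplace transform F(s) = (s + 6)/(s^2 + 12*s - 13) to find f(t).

Rewrite the denominator: s^2 + 12*s - 13 = (s + 6)^2 - 49.
The form in (s + 6) signals a first-shifting-theorem factor e^(-6t).
Since L{cosh(7t)} = s/(s^2 - 49), the inverse is e^(-6*t)*cosh(7*t).

f(t) = exp(-6*t)*cosh(7*t)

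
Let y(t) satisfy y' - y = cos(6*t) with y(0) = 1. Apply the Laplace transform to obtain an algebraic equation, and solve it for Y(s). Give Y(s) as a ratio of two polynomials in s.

Take the Laplace transform of both sides.
The derivative rules (L{y'} = sY - y(0) = sY - 1) turn the left side into (s - 1)Y - (1).
The right side is L{cos(6*t)} = s/(s^2 + 36).
So (s - 1)Y = s/(s^2 + 36) + (1).
Solve for Y(s) and write it as one ratio of polynomials.

Y(s) = (s^2 + s + 36)/(s^3 - s^2 + 36*s - 36)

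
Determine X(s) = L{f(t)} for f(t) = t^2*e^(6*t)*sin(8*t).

L{sin(8t)} = 8/(s^2 + 64).
Multiplying by e^(6t) shifts s → s - 6, so L{e^(6*t)*sin(8*t)} = 8/((s - 6)^2 + 64).
Then apply L{t^2·g(t)} = (-1)^2 d^2/ds^2[G(s)] with G(s) = 8/((s - 6)^2 + 64):
differentiating 2 times and applying the sign gives 16*(3*s^2 - 36*s + 44)/(s^2 - 12*s + 100)^3.

X(s) = 16*(3*s^2 - 36*s + 44)/(s^2 - 12*s + 100)^3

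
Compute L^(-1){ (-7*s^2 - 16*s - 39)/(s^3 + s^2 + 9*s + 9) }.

Factor the denominator: s^3 + s^2 + 9*s + 9 = (s + 1)*(s^2 + 9).
Partial fraction decomposition gives [-3/(s + 1)] + [-4*s/(s^2 + 9)] + [-12/(s^2 + 9)].
Invert each term: -3/(s + 1) ↔ -3e^(-t); -4·s/(s^2 + 9) ↔ -4cos(3t); -4·3/(s^2 + 9) ↔ -4sin(3t).

-4*sin(3*t) - 4*cos(3*t) - 3*exp(-t)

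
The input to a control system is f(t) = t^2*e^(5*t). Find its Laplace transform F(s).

L{e^(5t)} = 1/(s - 5).
Then apply L{t^2·g(t)} = (-1)^2 d^2/ds^2[G(s)] with G(s) = 1/(s - 5):
differentiating 2 times and applying the sign gives 2/(s - 5)^3.

F(s) = 2/(s - 5)^3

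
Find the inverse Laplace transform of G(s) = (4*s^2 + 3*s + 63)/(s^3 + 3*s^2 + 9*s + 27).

Factor the denominator: s^3 + 3*s^2 + 9*s + 27 = (s + 3)*(s^2 + 9).
Partial fraction decomposition gives [5/(s + 3)] + [-s/(s^2 + 9)] + [6/(s^2 + 9)].
Invert each term: 5/(s + 3) ↔ 5e^(-3t); -1·s/(s^2 + 9) ↔ -cos(3t); 2·3/(s^2 + 9) ↔ 2sin(3t).

2*sin(3*t) - cos(3*t) + 5*exp(-3*t)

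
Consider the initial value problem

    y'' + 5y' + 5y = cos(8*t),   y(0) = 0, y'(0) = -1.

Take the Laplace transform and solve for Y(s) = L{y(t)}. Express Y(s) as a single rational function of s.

Y(s) = (-s^2 + s - 64)/(s^4 + 5*s^3 + 69*s^2 + 320*s + 320)

Apply the Laplace transform to the equation.
With L{y''} = s^2 Y - s·y(0) - y'(0) and L{y'} = sY - y(0), with y(0) = 0, y'(0) = -1: the LHS transforms to (s^2 + 5*s + 5)Y - (-1).
The right side is L{cos(8*t)} = s/(s^2 + 64).
So (s^2 + 5*s + 5)Y = s/(s^2 + 64) + (-1).
Isolate Y and clear denominators.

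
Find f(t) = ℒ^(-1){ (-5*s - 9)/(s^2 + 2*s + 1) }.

Factor the denominator: s^2 + 2*s + 1 = (s + 1)^2.
Partial fraction decomposition gives [-5/(s + 1)] + [-4/(s + 1)^2].
Invert each term: -5/(s + 1) ↔ -5e^(-t); -4/(s + 1)^2 ↔ -4t·e^(-t).

f(t) = -4*t*exp(-t) - 5*exp(-t)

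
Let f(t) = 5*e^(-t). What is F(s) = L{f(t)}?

F(s) = 5/(s + 1)

L{5} = 5/s.
By the first shifting theorem, multiplying by e^(-t) replaces s with s + 1.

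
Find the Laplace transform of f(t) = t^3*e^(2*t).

L{t^3} = 3!/s^4 = 6/s^4.
By the first shifting theorem, multiplying by e^(2t) replaces s with s - 2.

6/(s - 2)^4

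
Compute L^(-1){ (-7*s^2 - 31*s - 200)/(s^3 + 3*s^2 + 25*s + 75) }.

-5*sin(5*t) - 2*cos(5*t) - 5*exp(-3*t)

Factor the denominator: s^3 + 3*s^2 + 25*s + 75 = (s + 3)*(s^2 + 25).
Partial fraction decomposition gives [-5/(s + 3)] + [-2*s/(s^2 + 25)] + [-25/(s^2 + 25)].
Invert each term: -5/(s + 3) ↔ -5e^(-3t); -2·s/(s^2 + 25) ↔ -2cos(5t); -5·5/(s^2 + 25) ↔ -5sin(5t).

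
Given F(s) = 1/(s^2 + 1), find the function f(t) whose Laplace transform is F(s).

f(t) = sin(t)

Since L{sin(t)} = 1/(s^2 + 1), the inverse is sin(t).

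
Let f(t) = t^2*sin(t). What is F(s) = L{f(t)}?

F(s) = 2*(3*s^2 - 1)/(s^2 + 1)^3

L{sin(t)} = 1/(s^2 + 1).
Then apply L{t^2·g(t)} = (-1)^2 d^2/ds^2[G(s)] with G(s) = 1/(s^2 + 1):
differentiating 2 times and applying the sign gives 2*(3*s^2 - 1)/(s^2 + 1)^3.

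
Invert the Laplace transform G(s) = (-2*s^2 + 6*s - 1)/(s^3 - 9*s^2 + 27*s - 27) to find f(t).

Factor the denominator: s^3 - 9*s^2 + 27*s - 27 = (s - 3)^3.
Partial fraction decomposition gives [-2/(s - 3)] + [-6/(s - 3)^2] + [-1/(s - 3)^3].
Invert each term: -2/(s - 3) ↔ -2e^(3t); -6/(s - 3)^2 ↔ -6t·e^(3t); -1/(s - 3)^3 ↔ (-1/2)t^2·e^(3t).

f(t) = -t^2*exp(3*t)/2 - 6*t*exp(3*t) - 2*exp(3*t)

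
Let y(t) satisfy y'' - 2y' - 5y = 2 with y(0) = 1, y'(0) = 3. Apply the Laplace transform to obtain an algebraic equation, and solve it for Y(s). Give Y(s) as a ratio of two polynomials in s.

Take the Laplace transform of both sides.
The derivative rules (L{y''} = s^2 Y - s·y(0) - y'(0) and L{y'} = sY - y(0), with y(0) = 1, y'(0) = 3) turn the left side into (s^2 - 2*s - 5)Y - (s + 1).
The right side is L{2} = 2/s.
So (s^2 - 2*s - 5)Y = 2/s + (s + 1).
Solve for Y(s) and write it as one ratio of polynomials.

Y(s) = (s^2 + s + 2)/(s^3 - 2*s^2 - 5*s)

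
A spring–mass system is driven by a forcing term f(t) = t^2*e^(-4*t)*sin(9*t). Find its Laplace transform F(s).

L{sin(9t)} = 9/(s^2 + 81).
Multiplying by e^(-4t) shifts s → s + 4, so L{e^(-4*t)*sin(9*t)} = 9/((s + 4)^2 + 81).
Then apply L{t^2·g(t)} = (-1)^2 d^2/ds^2[G(s)] with G(s) = 9/((s + 4)^2 + 81):
differentiating 2 times and applying the sign gives 54*(s^2 + 8*s - 11)/(s^2 + 8*s + 97)^3.

F(s) = 54*(s^2 + 8*s - 11)/(s^2 + 8*s + 97)^3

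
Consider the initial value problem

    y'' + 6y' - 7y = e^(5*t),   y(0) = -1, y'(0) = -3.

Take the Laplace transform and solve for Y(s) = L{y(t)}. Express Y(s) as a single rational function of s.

Laplace-transform each side.
With L{y''} = s^2 Y - s·y(0) - y'(0) and L{y'} = sY - y(0), with y(0) = -1, y'(0) = -3: the LHS transforms to (s^2 + 6*s - 7)Y - (-s - 9).
The right side is L{e^(5*t)} = 1/(s - 5).
So (s^2 + 6*s - 7)Y = 1/(s - 5) + (-s - 9).
Isolate Y and clear denominators.

Y(s) = (-s^2 - 4*s + 46)/(s^3 + s^2 - 37*s + 35)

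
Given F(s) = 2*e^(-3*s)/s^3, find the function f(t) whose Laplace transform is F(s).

The factor e^(-3s) signals a time shift by c = 3 (second shifting theorem).
L{t^2} = 2!/s^3 = 2/s^3, so L^-1{2/s^3} = t^2.
Hence the inverse is u(t - 3) times that function evaluated at t - 3.

f(t) = Heaviside(t - 3)*((t - 3)^2)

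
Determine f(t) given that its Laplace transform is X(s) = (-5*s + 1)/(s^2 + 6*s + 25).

f(t) = 4*exp(-3*t)*sin(4*t) - 5*exp(-3*t)*cos(4*t)

Complete the square in the denominator: s^2 + 6*s + 25 = (s + 3)^2 + 4^2.
Split the numerator to match: -5*s + 1 = -5·(s + 3) + 4·4.
Invert each term: -5·(s + 3)/((s + 3)^2 + 16) ↔ -5e^(-3t)cos(4t); 4·4/((s + 3)^2 + 16) ↔ 4e^(-3t)sin(4t).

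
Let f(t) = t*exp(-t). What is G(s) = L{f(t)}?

L{e^(-t)} = 1/(s + 1).
Then apply L{t·g(t)} = -d/ds[H(s)] with H(s) = 1/(s + 1):
differentiating 1 time and applying the sign gives (s + 1)^(-2).

G(s) = (s + 1)^(-2)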